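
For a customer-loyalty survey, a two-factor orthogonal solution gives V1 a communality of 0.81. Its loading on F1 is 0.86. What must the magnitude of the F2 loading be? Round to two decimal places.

Under orthogonal rotation h² = Σλ², so λ_F2² = h² − (0.7396) = 0.81 − 0.7396 = 0.0704.
|λ| = √0.0704 = 0.2653.

0.27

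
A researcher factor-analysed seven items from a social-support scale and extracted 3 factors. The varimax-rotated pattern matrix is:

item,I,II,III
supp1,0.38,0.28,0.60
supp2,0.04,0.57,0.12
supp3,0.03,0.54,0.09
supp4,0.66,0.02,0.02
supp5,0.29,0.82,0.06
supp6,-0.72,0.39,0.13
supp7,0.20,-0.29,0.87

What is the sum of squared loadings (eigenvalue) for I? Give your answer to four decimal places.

1.2250

SS loadings for I = 0.38² + 0.04² + 0.03² + 0.66² + 0.29² + (-0.72)² + 0.20² = 0.1444 + 0.0016 + 0.0009 + 0.4356 + 0.0841 + 0.5184 + 0.0400 = 1.2250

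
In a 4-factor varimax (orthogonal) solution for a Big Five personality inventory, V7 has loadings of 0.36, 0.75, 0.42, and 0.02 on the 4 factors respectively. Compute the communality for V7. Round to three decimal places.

0.869

h² = 0.36² + 0.75² + 0.42² + 0.02² = 0.1296 + 0.5625 + 0.1764 + 0.0004 = 0.8689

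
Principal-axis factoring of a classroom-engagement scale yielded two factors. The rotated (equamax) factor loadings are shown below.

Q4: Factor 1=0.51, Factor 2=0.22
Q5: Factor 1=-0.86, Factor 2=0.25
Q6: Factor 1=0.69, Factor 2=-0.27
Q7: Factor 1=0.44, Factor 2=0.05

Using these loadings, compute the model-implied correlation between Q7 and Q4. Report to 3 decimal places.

0.235

r̂ = Σ λ_i·λ_j across factors = (0.44)(0.51) + (0.05)(0.22)
  = +0.2244 +0.0110 = 0.2354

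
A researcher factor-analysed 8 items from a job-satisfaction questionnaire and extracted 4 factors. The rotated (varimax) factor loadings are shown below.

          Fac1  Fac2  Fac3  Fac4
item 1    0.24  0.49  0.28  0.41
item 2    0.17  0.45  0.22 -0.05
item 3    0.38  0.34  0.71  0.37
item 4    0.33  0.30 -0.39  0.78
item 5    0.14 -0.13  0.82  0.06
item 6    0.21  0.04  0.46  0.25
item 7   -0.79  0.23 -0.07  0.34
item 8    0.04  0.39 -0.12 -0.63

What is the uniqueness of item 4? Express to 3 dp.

h² = 0.33² + 0.30² + (-0.39)² + 0.78² = 0.1089 + 0.0900 + 0.1521 + 0.6084 = 0.9594
Uniqueness u² = 1 − h² = 1 − 0.9594 = 0.0406

0.041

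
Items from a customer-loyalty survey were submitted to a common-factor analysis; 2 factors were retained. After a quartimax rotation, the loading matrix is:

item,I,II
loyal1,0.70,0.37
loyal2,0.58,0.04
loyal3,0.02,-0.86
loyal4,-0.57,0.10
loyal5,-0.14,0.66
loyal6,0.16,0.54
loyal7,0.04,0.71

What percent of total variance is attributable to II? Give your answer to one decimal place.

30.3%

SS loadings for II = 0.37² + 0.04² + (-0.86)² + 0.10² + 0.66² + 0.54² + 0.71² = 2.1194
With 7 standardized items, total variance = 7. Proportion = 2.1194/7 = 0.3028 → 30.28%.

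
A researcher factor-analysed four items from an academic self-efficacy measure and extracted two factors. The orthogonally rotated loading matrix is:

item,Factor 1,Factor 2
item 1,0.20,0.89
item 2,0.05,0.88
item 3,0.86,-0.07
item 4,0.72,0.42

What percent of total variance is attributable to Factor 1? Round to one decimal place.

SS loadings for Factor 1 = 0.20² + 0.05² + 0.86² + 0.72² = 1.3005
With 4 standardized items, total variance = 4. Proportion = 1.3005/4 = 0.3251 → 32.51%.

32.5%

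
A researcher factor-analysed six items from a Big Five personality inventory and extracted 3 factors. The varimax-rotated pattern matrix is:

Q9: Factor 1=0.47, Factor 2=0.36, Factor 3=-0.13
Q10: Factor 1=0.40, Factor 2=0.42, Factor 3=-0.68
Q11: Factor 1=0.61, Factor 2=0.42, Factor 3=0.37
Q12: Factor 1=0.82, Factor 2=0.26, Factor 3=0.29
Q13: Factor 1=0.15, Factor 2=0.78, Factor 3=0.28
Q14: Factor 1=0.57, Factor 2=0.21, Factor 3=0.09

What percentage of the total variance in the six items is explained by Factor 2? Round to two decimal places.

20.04%

SS loadings for Factor 2 = 0.36² + 0.42² + 0.42² + 0.26² + 0.78² + 0.21² = 1.2025
With 6 standardized items, total variance = 6. Proportion = 1.2025/6 = 0.2004 → 20.04%.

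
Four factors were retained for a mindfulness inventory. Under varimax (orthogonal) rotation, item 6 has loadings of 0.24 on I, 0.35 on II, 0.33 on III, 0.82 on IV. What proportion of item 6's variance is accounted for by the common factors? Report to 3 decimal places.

0.961

h² = 0.24² + 0.35² + 0.33² + 0.82² = 0.0576 + 0.1225 + 0.1089 + 0.6724 = 0.9614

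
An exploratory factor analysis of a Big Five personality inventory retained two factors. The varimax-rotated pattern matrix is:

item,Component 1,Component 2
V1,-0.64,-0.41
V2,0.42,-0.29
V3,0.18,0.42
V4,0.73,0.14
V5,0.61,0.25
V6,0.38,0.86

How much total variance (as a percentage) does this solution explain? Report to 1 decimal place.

Communalities: 0.5777, 0.2605, 0.2088, 0.5525, 0.4346, 0.8840; Σh² = 2.9181.
Total variance with 6 standardized items is 6, so the solution explains 2.9181/6 = 0.4864 = 48.63%.

48.6%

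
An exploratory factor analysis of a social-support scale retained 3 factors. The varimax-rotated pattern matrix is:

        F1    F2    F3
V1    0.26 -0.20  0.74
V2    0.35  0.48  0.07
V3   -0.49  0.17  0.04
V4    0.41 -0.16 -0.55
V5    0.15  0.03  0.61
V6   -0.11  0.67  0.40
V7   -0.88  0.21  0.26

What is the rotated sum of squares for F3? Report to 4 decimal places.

1.4563

SS loadings for F3 = 0.74² + 0.07² + 0.04² + (-0.55)² + 0.61² + 0.40² + 0.26² = 0.5476 + 0.0049 + 0.0016 + 0.3025 + 0.3721 + 0.1600 + 0.0676 = 1.4563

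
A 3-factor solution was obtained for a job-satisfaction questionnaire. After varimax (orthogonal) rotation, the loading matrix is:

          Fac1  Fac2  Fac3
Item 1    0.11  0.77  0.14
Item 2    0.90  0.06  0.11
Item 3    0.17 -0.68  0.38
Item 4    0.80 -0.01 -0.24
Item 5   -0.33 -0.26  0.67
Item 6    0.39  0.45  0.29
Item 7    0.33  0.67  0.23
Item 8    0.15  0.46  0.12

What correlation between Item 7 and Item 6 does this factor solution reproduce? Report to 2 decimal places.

0.50

r̂ = Σ λ_i·λ_j across factors = (0.33)(0.39) + (0.67)(0.45) + (0.23)(0.29)
  = +0.1287 +0.3015 +0.0667 = 0.4969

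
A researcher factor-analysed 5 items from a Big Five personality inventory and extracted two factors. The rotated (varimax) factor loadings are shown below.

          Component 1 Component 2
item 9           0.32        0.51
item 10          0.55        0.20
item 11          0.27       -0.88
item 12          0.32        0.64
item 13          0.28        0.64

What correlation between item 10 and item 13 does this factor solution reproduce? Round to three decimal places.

0.282

r̂ = Σ λ_i·λ_j across factors = (0.55)(0.28) + (0.20)(0.64)
  = +0.1540 +0.1280 = 0.2820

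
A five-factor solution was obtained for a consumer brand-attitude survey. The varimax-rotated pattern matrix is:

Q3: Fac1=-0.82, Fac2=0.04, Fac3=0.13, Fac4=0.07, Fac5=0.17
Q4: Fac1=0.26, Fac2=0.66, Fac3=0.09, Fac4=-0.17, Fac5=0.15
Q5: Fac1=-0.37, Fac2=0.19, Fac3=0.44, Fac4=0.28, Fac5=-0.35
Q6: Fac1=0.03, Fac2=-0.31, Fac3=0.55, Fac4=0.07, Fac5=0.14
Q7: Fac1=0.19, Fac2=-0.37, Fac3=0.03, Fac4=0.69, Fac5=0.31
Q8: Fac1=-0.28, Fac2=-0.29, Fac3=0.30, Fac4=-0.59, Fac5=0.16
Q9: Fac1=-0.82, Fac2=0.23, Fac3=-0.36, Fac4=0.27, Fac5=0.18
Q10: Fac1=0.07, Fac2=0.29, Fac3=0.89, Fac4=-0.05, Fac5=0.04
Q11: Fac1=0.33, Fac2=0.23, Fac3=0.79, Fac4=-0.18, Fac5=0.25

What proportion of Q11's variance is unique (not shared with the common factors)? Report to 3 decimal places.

0.119

h² = 0.33² + 0.23² + 0.79² + (-0.18)² + 0.25² = 0.1089 + 0.0529 + 0.6241 + 0.0324 + 0.0625 = 0.8808
Uniqueness u² = 1 − h² = 1 − 0.8808 = 0.1192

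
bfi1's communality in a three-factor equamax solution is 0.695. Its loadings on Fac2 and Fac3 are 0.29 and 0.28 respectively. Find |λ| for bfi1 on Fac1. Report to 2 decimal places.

Under orthogonal rotation h² = Σλ², so λ_Fac1² = h² − (0.1625) = 0.695 − 0.1625 = 0.5325.
|λ| = √0.5325 = 0.7297.

0.73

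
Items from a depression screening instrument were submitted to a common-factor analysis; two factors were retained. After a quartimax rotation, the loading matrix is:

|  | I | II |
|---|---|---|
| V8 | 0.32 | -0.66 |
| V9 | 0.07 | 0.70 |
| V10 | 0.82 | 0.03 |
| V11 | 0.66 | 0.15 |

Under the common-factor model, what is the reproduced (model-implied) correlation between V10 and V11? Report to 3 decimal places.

0.546

r̂ = Σ λ_i·λ_j across factors = (0.82)(0.66) + (0.03)(0.15)
  = +0.5412 +0.0045 = 0.5457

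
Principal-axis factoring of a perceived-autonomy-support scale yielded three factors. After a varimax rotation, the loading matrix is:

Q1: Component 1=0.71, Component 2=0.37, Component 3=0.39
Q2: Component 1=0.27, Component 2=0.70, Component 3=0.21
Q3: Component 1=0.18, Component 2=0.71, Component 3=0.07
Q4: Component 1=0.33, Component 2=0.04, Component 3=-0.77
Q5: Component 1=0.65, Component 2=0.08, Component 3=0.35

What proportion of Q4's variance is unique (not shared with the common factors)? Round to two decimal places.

0.30

h² = 0.33² + 0.04² + (-0.77)² = 0.1089 + 0.0016 + 0.5929 = 0.7034
Uniqueness u² = 1 − h² = 1 − 0.7034 = 0.2966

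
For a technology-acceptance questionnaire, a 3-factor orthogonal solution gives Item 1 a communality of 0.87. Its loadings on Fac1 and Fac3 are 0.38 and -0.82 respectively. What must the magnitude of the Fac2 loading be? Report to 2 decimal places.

0.23

Under orthogonal rotation h² = Σλ², so λ_Fac2² = h² − (0.8168) = 0.87 − 0.8168 = 0.0532.
|λ| = √0.0532 = 0.2307.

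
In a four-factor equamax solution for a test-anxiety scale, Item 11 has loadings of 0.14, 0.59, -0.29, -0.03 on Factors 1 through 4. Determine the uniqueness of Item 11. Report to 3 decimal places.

0.547

h² = 0.14² + 0.59² + (-0.29)² + (-0.03)² = 0.0196 + 0.3481 + 0.0841 + 0.0009 = 0.4527
Uniqueness u² = 1 − h² = 1 − 0.4527 = 0.5473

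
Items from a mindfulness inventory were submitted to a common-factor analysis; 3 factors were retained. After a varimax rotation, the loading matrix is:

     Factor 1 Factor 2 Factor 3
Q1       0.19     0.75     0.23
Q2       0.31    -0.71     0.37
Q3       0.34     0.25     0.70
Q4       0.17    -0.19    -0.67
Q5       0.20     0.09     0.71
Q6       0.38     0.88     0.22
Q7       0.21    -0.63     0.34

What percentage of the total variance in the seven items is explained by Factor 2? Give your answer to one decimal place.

33.5%

SS loadings for Factor 2 = 0.75² + (-0.71)² + 0.25² + (-0.19)² + 0.09² + 0.88² + (-0.63)² = 2.3446
With 7 standardized items, total variance = 7. Proportion = 2.3446/7 = 0.3349 → 33.49%.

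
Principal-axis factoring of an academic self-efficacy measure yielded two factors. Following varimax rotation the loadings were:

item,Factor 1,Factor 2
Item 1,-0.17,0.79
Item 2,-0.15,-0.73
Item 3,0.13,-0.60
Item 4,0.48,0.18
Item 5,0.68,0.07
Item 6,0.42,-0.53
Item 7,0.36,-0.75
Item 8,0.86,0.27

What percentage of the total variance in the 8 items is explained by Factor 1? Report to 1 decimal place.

SS loadings for Factor 1 = (-0.17)² + (-0.15)² + 0.13² + 0.48² + 0.68² + 0.42² + 0.36² + 0.86² = 1.8067
With 8 standardized items, total variance = 8. Proportion = 1.8067/8 = 0.2258 → 22.58%.

22.6%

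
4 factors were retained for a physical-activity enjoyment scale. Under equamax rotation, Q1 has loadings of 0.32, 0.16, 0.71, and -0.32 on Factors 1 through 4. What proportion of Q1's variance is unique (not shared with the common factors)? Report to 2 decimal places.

0.27

h² = 0.32² + 0.16² + 0.71² + (-0.32)² = 0.1024 + 0.0256 + 0.5041 + 0.1024 = 0.7345
Uniqueness u² = 1 − h² = 1 − 0.7345 = 0.2655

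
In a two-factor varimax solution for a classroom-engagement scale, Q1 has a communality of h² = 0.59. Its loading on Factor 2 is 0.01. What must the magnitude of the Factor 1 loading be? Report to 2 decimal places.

0.77

Under orthogonal rotation h² = Σλ², so λ_Factor 1² = h² − (0.0001) = 0.59 − 0.0001 = 0.5899.
|λ| = √0.5899 = 0.7680.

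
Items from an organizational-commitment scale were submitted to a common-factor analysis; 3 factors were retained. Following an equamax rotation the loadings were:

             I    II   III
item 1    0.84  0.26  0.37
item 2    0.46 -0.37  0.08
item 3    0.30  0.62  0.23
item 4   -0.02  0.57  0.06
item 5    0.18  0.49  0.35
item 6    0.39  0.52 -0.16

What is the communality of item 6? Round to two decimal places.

0.45

h² = 0.39² + 0.52² + (-0.16)² = 0.1521 + 0.2704 + 0.0256 = 0.4481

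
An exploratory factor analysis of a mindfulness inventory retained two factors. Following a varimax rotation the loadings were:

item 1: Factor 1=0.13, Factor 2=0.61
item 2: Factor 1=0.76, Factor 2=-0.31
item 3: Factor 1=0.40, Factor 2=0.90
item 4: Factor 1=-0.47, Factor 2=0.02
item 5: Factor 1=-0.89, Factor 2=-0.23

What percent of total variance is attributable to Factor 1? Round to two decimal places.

SS loadings for Factor 1 = 0.13² + 0.76² + 0.40² + (-0.47)² + (-0.89)² = 1.7675
With 5 standardized items, total variance = 5. Proportion = 1.7675/5 = 0.3535 → 35.35%.

35.35%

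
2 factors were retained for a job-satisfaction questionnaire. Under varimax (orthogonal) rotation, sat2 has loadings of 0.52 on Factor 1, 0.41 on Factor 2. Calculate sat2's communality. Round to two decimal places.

h² = 0.52² + 0.41² = 0.2704 + 0.1681 = 0.4385

0.44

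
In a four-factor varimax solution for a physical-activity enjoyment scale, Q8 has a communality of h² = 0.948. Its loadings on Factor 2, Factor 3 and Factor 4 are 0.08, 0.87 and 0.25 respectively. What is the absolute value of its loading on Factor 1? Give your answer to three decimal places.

Under orthogonal rotation h² = Σλ², so λ_Factor 1² = h² − (0.8258) = 0.948 − 0.8258 = 0.1222.
|λ| = √0.1222 = 0.3496.

0.350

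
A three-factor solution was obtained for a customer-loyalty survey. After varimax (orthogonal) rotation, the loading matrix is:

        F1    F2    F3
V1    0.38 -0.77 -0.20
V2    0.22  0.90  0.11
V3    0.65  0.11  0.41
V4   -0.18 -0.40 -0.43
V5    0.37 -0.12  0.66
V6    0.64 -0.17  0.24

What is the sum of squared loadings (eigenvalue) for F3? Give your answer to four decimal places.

0.8983

SS loadings for F3 = (-0.20)² + 0.11² + 0.41² + (-0.43)² + 0.66² + 0.24² = 0.0400 + 0.0121 + 0.1681 + 0.1849 + 0.4356 + 0.0576 = 0.8983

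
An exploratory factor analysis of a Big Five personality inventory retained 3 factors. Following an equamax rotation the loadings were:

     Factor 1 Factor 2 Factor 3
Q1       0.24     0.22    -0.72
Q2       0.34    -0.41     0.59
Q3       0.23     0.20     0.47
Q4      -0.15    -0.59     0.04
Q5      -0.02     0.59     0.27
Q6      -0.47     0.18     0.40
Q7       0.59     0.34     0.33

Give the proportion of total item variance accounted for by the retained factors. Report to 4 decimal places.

SS loadings by factor: 0.8180, 1.1007, 1.4308; total = 3.3495.
Total variance with 7 standardized items is 7, so the solution explains 3.3495/7 = 0.4785.

0.4785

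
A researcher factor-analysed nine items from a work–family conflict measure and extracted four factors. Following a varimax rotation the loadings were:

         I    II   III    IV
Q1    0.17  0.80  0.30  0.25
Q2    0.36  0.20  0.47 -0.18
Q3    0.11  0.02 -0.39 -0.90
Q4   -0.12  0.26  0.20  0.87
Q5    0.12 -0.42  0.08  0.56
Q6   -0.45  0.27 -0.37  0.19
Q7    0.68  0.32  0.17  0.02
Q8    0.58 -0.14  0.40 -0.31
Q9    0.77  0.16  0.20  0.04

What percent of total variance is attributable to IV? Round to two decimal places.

23.44%

SS loadings for IV = 0.25² + (-0.18)² + (-0.90)² + 0.87² + 0.56² + 0.19² + 0.02² + (-0.31)² + 0.04² = 2.1096
With 9 standardized items, total variance = 9. Proportion = 2.1096/9 = 0.2344 → 23.44%.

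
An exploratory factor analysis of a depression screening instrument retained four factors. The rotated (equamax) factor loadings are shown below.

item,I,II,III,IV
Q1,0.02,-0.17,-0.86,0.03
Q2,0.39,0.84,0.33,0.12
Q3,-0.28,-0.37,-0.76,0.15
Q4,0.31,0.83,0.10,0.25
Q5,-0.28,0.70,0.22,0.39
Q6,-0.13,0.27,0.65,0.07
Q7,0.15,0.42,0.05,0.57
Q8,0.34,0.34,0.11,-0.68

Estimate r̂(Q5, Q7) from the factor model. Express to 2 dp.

0.49

r̂ = Σ λ_i·λ_j across factors = (-0.28)(0.15) + (0.70)(0.42) + (0.22)(0.05) + (0.39)(0.57)
  = -0.0420 +0.2940 +0.0110 +0.2223 = 0.4853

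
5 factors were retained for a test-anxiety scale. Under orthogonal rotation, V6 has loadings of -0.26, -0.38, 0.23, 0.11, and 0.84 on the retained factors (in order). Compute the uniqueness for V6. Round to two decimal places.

0.02

h² = (-0.26)² + (-0.38)² + 0.23² + 0.11² + 0.84² = 0.0676 + 0.1444 + 0.0529 + 0.0121 + 0.7056 = 0.9826
Uniqueness u² = 1 − h² = 1 − 0.9826 = 0.0174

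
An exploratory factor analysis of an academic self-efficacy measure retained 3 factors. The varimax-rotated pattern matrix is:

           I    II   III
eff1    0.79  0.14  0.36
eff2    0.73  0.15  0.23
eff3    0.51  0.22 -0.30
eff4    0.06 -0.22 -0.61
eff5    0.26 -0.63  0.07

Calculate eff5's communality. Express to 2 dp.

h² = 0.26² + (-0.63)² + 0.07² = 0.0676 + 0.3969 + 0.0049 = 0.4694

0.47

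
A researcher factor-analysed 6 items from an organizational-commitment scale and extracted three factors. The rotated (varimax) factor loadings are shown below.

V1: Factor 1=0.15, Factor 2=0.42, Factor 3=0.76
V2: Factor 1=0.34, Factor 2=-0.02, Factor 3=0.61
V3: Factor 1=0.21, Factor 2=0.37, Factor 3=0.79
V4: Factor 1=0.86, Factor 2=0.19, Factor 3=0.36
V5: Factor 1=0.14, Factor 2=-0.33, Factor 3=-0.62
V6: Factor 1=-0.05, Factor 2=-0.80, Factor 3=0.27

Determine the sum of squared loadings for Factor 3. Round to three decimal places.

SS loadings for Factor 3 = 0.76² + 0.61² + 0.79² + 0.36² + (-0.62)² + 0.27² = 0.5776 + 0.3721 + 0.6241 + 0.1296 + 0.3844 + 0.0729 = 2.1607

2.161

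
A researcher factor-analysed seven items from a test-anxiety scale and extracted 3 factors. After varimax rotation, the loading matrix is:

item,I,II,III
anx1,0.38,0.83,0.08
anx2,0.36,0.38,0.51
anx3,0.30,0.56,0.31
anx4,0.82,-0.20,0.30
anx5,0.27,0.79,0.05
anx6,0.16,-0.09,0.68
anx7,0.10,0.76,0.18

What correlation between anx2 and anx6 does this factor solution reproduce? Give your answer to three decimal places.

r̂ = Σ λ_i·λ_j across factors = (0.36)(0.16) + (0.38)(-0.09) + (0.51)(0.68)
  = +0.0576 -0.0342 +0.3468 = 0.3702

0.370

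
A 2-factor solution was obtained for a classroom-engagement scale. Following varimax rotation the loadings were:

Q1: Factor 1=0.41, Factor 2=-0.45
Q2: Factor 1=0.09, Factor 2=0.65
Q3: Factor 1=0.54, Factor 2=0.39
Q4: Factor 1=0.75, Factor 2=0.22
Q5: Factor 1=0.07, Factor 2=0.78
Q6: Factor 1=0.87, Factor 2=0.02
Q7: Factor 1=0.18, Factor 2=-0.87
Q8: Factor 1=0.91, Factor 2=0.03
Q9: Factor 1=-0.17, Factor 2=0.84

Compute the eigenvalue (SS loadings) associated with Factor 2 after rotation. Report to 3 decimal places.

SS loadings for Factor 2 = (-0.45)² + 0.65² + 0.39² + 0.22² + 0.78² + 0.02² + (-0.87)² + 0.03² + 0.84² = 0.2025 + 0.4225 + 0.1521 + 0.0484 + 0.6084 + 0.0004 + 0.7569 + 0.0009 + 0.7056 = 2.8977

2.898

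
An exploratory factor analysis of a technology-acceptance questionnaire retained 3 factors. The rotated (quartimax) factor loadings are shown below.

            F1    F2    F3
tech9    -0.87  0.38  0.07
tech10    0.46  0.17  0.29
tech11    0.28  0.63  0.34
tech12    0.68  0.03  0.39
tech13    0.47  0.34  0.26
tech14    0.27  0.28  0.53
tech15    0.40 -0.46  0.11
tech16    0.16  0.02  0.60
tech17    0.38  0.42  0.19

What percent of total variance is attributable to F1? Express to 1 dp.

SS loadings for F1 = (-0.87)² + 0.46² + 0.28² + 0.68² + 0.47² + 0.27² + 0.40² + 0.16² + 0.38² = 2.1331
With 9 standardized items, total variance = 9. Proportion = 2.1331/9 = 0.2370 → 23.70%.

23.7%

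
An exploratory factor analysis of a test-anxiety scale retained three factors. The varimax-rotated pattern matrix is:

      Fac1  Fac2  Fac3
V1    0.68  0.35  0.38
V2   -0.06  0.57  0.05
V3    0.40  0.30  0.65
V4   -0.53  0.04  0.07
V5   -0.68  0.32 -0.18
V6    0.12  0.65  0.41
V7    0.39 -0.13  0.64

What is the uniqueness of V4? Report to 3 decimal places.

h² = (-0.53)² + 0.04² + 0.07² = 0.2809 + 0.0016 + 0.0049 = 0.2874
Uniqueness u² = 1 − h² = 1 − 0.2874 = 0.7126

0.713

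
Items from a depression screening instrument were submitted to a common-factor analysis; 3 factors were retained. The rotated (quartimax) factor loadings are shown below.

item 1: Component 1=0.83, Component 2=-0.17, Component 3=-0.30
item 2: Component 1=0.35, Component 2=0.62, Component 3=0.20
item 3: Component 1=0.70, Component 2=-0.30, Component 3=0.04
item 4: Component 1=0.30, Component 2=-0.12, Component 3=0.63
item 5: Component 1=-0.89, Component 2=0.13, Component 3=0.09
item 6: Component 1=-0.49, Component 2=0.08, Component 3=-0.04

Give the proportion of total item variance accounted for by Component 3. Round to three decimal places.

SS loadings for Component 3 = (-0.30)² + 0.20² + 0.04² + 0.63² + 0.09² + (-0.04)² = 0.5382
Proportion of variance = 0.5382 / 6 = 0.0897.

0.090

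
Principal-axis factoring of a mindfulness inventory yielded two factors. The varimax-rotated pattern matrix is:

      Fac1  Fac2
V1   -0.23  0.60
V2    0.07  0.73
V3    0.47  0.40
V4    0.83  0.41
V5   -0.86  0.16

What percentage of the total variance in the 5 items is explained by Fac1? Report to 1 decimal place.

34.1%

SS loadings for Fac1 = (-0.23)² + 0.07² + 0.47² + 0.83² + (-0.86)² = 1.7072
With 5 standardized items, total variance = 5. Proportion = 1.7072/5 = 0.3414 → 34.14%.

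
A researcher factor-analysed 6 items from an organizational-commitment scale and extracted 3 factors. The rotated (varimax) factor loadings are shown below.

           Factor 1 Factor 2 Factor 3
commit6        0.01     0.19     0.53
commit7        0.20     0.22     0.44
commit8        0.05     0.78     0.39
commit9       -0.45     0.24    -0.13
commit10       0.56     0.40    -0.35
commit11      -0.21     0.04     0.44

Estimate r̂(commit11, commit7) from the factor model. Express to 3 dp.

0.160

r̂ = Σ λ_i·λ_j across factors = (-0.21)(0.20) + (0.04)(0.22) + (0.44)(0.44)
  = -0.0420 +0.0088 +0.1936 = 0.1604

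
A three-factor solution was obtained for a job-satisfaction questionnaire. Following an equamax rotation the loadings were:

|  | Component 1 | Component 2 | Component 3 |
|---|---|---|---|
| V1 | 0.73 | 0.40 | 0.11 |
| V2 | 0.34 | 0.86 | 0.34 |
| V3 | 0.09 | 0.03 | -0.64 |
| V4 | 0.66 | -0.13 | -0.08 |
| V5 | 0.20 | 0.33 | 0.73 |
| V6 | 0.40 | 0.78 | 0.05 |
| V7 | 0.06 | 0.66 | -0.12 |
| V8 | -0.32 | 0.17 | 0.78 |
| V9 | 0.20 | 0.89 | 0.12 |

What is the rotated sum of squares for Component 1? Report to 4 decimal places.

1.4382

SS loadings for Component 1 = 0.73² + 0.34² + 0.09² + 0.66² + 0.20² + 0.40² + 0.06² + (-0.32)² + 0.20² = 0.5329 + 0.1156 + 0.0081 + 0.4356 + 0.0400 + 0.1600 + 0.0036 + 0.1024 + 0.0400 = 1.4382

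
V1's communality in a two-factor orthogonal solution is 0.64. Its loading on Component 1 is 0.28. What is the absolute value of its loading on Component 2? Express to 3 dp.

Under orthogonal rotation h² = Σλ², so λ_Component 2² = h² − (0.0784) = 0.64 − 0.0784 = 0.5616.
|λ| = √0.5616 = 0.7494.

0.749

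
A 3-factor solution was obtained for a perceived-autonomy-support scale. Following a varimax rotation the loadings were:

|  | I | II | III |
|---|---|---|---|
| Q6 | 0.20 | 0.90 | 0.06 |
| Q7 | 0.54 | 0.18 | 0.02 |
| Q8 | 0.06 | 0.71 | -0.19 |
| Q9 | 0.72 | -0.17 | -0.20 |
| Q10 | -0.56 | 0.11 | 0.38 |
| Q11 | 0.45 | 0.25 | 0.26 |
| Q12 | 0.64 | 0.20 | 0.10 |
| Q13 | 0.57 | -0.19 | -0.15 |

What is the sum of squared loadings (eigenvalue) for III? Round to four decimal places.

0.3246

SS loadings for III = 0.06² + 0.02² + (-0.19)² + (-0.20)² + 0.38² + 0.26² + 0.10² + (-0.15)² = 0.0036 + 0.0004 + 0.0361 + 0.0400 + 0.1444 + 0.0676 + 0.0100 + 0.0225 = 0.3246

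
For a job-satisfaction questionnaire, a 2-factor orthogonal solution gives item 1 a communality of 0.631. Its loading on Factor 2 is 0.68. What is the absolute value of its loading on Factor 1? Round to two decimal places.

0.41

Under orthogonal rotation h² = Σλ², so λ_Factor 1² = h² − (0.4624) = 0.631 − 0.4624 = 0.1686.
|λ| = √0.1686 = 0.4106.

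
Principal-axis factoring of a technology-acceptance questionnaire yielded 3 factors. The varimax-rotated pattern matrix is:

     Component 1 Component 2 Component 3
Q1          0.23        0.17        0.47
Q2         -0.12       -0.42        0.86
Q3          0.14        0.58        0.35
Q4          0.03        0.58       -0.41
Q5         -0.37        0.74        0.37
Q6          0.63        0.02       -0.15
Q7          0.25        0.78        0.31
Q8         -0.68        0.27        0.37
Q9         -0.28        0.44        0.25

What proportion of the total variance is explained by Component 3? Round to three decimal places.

SS loadings for Component 3 = 0.47² + 0.86² + 0.35² + (-0.41)² + 0.37² + (-0.15)² + 0.31² + 0.37² + 0.25² = 1.7060
Proportion of variance = 1.7060 / 9 = 0.1896.

0.190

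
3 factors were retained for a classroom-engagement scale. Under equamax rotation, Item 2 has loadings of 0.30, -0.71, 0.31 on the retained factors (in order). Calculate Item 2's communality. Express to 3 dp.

0.690

h² = 0.30² + (-0.71)² + 0.31² = 0.0900 + 0.5041 + 0.0961 = 0.6902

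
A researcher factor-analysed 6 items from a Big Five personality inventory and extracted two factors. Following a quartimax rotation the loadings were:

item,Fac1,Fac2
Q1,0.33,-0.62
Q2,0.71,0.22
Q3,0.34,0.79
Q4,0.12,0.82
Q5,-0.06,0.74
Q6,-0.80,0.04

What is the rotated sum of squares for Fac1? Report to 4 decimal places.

1.3866

SS loadings for Fac1 = 0.33² + 0.71² + 0.34² + 0.12² + (-0.06)² + (-0.80)² = 0.1089 + 0.5041 + 0.1156 + 0.0144 + 0.0036 + 0.6400 = 1.3866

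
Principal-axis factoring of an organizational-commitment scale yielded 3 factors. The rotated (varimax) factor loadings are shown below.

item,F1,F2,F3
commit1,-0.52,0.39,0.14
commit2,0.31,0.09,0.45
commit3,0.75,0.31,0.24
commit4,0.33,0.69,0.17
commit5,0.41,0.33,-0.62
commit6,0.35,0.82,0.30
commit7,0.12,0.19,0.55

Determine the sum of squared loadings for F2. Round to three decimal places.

1.550

SS loadings for F2 = 0.39² + 0.09² + 0.31² + 0.69² + 0.33² + 0.82² + 0.19² = 0.1521 + 0.0081 + 0.0961 + 0.4761 + 0.1089 + 0.6724 + 0.0361 = 1.5498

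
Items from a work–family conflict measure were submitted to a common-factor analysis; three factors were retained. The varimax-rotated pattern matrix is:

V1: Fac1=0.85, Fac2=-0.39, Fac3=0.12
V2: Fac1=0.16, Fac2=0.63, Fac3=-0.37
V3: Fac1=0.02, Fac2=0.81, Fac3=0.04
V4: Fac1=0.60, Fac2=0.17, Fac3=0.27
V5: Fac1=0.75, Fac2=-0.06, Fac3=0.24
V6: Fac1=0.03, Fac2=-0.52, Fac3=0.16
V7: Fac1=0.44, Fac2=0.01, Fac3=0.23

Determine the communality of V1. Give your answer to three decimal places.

0.889

h² = 0.85² + (-0.39)² + 0.12² = 0.7225 + 0.1521 + 0.0144 = 0.8890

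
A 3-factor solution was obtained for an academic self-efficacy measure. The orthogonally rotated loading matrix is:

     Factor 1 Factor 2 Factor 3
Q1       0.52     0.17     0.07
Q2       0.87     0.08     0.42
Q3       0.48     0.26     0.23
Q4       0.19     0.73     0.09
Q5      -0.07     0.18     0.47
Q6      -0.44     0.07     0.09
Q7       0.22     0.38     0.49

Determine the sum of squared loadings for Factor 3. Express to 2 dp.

0.71

SS loadings for Factor 3 = 0.07² + 0.42² + 0.23² + 0.09² + 0.47² + 0.09² + 0.49² = 0.0049 + 0.1764 + 0.0529 + 0.0081 + 0.2209 + 0.0081 + 0.2401 = 0.7114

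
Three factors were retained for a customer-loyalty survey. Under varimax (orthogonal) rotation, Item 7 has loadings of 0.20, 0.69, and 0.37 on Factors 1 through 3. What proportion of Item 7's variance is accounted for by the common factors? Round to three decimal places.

0.653

h² = 0.20² + 0.69² + 0.37² = 0.0400 + 0.4761 + 0.1369 = 0.6530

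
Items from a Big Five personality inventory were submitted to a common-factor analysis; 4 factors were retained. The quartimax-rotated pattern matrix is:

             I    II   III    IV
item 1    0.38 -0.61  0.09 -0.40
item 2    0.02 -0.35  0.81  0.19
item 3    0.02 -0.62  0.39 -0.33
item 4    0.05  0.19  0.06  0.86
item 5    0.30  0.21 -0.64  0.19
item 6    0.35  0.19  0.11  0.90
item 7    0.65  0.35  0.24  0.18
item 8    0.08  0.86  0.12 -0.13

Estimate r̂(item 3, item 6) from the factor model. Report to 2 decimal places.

-0.36

r̂ = Σ λ_i·λ_j across factors = (0.02)(0.35) + (-0.62)(0.19) + (0.39)(0.11) + (-0.33)(0.90)
  = +0.0070 -0.1178 +0.0429 -0.2970 = -0.3649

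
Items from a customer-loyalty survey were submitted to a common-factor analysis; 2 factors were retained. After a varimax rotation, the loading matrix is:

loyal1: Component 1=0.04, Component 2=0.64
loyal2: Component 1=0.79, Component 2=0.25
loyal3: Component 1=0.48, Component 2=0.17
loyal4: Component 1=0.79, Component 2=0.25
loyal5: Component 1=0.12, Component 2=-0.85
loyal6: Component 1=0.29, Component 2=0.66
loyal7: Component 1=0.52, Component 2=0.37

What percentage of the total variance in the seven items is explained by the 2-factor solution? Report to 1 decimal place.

SS loadings by factor: 1.8491, 1.8585; total = 3.7076.
Total variance with 7 standardized items is 7, so the solution explains 3.7076/7 = 0.5297 = 52.97%.

53.0%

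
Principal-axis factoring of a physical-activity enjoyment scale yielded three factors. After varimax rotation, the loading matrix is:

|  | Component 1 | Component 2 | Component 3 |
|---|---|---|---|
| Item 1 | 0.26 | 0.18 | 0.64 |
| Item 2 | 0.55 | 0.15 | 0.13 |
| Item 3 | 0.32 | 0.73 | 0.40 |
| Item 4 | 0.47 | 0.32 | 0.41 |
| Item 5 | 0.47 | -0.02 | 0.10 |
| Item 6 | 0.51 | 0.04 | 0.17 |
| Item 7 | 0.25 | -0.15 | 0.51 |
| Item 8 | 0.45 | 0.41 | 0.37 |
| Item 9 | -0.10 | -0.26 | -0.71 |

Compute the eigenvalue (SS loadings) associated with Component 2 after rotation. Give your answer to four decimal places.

0.9504

SS loadings for Component 2 = 0.18² + 0.15² + 0.73² + 0.32² + (-0.02)² + 0.04² + (-0.15)² + 0.41² + (-0.26)² = 0.0324 + 0.0225 + 0.5329 + 0.1024 + 0.0004 + 0.0016 + 0.0225 + 0.1681 + 0.0676 = 0.9504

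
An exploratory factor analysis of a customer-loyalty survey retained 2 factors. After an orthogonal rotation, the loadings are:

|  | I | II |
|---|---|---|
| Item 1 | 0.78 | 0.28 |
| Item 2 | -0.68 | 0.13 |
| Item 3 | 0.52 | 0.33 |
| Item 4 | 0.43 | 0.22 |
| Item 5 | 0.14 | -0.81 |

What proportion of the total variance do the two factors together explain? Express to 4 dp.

0.4909

Communalities: 0.6868, 0.4793, 0.3793, 0.2333, 0.6757; Σh² = 2.4544.
Total variance with 5 standardized items is 5, so the solution explains 2.4544/5 = 0.4909.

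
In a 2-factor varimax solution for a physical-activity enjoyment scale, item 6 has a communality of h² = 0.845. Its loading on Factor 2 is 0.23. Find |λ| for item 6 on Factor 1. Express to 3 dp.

Under orthogonal rotation h² = Σλ², so λ_Factor 1² = h² − (0.0529) = 0.845 − 0.0529 = 0.7921.
|λ| = √0.7921 = 0.8900.

0.890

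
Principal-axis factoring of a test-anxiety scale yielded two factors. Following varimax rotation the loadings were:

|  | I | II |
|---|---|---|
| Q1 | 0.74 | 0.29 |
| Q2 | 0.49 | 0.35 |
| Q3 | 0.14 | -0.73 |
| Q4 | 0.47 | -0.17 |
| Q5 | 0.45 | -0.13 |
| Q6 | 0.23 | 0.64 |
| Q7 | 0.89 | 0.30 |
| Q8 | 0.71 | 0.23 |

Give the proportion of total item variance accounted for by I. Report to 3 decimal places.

SS loadings for I = 0.74² + 0.49² + 0.14² + 0.47² + 0.45² + 0.23² + 0.89² + 0.71² = 2.5798
Proportion of variance = 2.5798 / 8 = 0.3225.

0.322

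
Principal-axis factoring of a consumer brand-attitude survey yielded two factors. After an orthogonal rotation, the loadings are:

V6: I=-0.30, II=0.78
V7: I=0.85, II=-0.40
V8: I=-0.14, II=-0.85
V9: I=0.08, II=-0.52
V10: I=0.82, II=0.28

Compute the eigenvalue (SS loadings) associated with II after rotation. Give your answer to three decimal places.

SS loadings for II = 0.78² + (-0.40)² + (-0.85)² + (-0.52)² + 0.28² = 0.6084 + 0.1600 + 0.7225 + 0.2704 + 0.0784 = 1.8397

1.840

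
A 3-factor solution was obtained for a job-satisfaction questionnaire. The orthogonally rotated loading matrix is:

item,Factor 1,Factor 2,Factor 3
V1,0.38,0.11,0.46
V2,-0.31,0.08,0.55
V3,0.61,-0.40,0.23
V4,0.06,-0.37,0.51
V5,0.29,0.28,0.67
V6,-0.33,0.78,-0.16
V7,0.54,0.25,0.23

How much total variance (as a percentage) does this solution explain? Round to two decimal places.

SS loadings by factor: 1.1008, 1.0647, 1.3545; total = 3.5200.
Total variance with 7 standardized items is 7, so the solution explains 3.5200/7 = 0.5029 = 50.29%.

50.29%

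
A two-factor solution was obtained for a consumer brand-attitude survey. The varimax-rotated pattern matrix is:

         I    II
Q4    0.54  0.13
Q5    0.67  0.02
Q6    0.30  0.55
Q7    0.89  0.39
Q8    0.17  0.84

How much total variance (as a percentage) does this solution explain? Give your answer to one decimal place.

SS loadings by factor: 1.6515, 1.1775; total = 2.8290.
Total variance with 5 standardized items is 5, so the solution explains 2.8290/5 = 0.5658 = 56.58%.

56.6%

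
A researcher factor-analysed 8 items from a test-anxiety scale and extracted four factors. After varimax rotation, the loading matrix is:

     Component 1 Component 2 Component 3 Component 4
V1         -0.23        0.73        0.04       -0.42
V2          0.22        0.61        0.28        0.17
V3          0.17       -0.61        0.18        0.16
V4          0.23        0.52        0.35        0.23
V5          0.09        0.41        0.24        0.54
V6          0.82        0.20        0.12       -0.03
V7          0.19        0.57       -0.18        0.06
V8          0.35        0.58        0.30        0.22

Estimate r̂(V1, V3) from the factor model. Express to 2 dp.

-0.54

r̂ = Σ λ_i·λ_j across factors = (-0.23)(0.17) + (0.73)(-0.61) + (0.04)(0.18) + (-0.42)(0.16)
  = -0.0391 -0.4453 +0.0072 -0.0672 = -0.5444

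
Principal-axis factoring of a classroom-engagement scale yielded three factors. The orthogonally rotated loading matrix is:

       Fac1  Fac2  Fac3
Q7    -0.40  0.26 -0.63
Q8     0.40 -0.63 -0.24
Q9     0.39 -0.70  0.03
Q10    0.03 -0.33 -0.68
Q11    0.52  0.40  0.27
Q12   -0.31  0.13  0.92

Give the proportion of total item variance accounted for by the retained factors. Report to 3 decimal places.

SS loadings by factor: 0.8395, 1.2403, 1.8371; total = 3.9169.
Total variance with 6 standardized items is 6, so the solution explains 3.9169/6 = 0.6528.

0.653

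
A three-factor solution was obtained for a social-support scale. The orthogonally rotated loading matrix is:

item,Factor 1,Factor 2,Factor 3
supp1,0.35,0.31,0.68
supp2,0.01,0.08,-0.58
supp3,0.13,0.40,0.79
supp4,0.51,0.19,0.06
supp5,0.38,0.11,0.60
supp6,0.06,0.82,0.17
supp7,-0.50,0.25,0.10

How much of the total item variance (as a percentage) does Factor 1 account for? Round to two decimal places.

SS loadings for Factor 1 = 0.35² + 0.01² + 0.13² + 0.51² + 0.38² + 0.06² + (-0.50)² = 0.7976
With 7 standardized items, total variance = 7. Proportion = 0.7976/7 = 0.1139 → 11.39%.

11.39%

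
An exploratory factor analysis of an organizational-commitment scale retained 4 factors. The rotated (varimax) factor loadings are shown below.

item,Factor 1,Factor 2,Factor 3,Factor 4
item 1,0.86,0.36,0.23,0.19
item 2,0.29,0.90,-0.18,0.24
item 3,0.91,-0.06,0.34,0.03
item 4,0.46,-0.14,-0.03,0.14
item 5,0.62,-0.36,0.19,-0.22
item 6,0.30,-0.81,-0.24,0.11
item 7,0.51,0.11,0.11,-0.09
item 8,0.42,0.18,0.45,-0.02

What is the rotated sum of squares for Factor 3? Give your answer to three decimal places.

SS loadings for Factor 3 = 0.23² + (-0.18)² + 0.34² + (-0.03)² + 0.19² + (-0.24)² + 0.11² + 0.45² = 0.0529 + 0.0324 + 0.1156 + 0.0009 + 0.0361 + 0.0576 + 0.0121 + 0.2025 = 0.5101

0.510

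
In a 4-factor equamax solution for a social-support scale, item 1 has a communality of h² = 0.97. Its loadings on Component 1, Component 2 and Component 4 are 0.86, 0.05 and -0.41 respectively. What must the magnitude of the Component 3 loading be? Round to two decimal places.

0.24

Under orthogonal rotation h² = Σλ², so λ_Component 3² = h² − (0.9102) = 0.97 − 0.9102 = 0.0598.
|λ| = √0.0598 = 0.2445.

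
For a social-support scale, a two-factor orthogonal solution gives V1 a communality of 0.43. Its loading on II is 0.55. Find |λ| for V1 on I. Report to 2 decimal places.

Under orthogonal rotation h² = Σλ², so λ_I² = h² − (0.3025) = 0.43 − 0.3025 = 0.1275.
|λ| = √0.1275 = 0.3571.

0.36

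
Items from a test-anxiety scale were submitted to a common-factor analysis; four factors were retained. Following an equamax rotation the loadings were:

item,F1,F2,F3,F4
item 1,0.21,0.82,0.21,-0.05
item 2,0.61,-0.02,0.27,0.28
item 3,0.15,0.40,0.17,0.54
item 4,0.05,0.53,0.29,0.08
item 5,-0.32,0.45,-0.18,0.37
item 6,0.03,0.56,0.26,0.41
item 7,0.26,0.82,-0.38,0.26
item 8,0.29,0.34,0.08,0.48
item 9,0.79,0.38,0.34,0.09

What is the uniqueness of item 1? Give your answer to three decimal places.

h² = 0.21² + 0.82² + 0.21² + (-0.05)² = 0.0441 + 0.6724 + 0.0441 + 0.0025 = 0.7631
Uniqueness u² = 1 − h² = 1 − 0.7631 = 0.2369

0.237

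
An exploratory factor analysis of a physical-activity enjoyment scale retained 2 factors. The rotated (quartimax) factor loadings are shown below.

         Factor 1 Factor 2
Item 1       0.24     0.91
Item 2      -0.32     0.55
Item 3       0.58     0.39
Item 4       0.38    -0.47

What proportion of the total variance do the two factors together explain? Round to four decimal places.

Communalities: 0.8857, 0.4049, 0.4885, 0.3653; Σh² = 2.1444.
Total variance with 4 standardized items is 4, so the solution explains 2.1444/4 = 0.5361.

0.5361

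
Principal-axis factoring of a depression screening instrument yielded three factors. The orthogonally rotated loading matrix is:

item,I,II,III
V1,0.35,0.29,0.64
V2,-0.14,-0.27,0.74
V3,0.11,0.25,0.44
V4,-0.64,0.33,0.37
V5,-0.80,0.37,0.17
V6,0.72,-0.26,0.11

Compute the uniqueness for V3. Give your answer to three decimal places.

0.732

h² = 0.11² + 0.25² + 0.44² = 0.0121 + 0.0625 + 0.1936 = 0.2682
Uniqueness u² = 1 − h² = 1 − 0.2682 = 0.7318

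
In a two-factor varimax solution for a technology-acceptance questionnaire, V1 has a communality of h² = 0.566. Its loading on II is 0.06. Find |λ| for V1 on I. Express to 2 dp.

Under orthogonal rotation h² = Σλ², so λ_I² = h² − (0.0036) = 0.566 − 0.0036 = 0.5624.
|λ| = √0.5624 = 0.7499.

0.75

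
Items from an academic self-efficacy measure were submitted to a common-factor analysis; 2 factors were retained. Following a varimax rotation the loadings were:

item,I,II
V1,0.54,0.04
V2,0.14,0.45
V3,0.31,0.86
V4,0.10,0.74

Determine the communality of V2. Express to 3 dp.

h² = 0.14² + 0.45² = 0.0196 + 0.2025 = 0.2221

0.222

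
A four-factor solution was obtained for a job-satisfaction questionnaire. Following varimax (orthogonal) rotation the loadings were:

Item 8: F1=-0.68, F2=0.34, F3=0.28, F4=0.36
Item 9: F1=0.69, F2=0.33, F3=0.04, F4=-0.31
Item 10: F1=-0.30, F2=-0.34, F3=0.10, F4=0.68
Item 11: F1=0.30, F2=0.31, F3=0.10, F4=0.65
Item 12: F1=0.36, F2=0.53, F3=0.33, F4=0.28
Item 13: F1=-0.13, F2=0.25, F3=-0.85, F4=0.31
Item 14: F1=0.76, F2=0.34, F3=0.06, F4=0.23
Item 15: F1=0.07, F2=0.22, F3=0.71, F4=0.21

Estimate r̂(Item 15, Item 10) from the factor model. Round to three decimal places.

r̂ = Σ λ_i·λ_j across factors = (0.07)(-0.30) + (0.22)(-0.34) + (0.71)(0.10) + (0.21)(0.68)
  = -0.0210 -0.0748 +0.0710 +0.1428 = 0.1180

0.118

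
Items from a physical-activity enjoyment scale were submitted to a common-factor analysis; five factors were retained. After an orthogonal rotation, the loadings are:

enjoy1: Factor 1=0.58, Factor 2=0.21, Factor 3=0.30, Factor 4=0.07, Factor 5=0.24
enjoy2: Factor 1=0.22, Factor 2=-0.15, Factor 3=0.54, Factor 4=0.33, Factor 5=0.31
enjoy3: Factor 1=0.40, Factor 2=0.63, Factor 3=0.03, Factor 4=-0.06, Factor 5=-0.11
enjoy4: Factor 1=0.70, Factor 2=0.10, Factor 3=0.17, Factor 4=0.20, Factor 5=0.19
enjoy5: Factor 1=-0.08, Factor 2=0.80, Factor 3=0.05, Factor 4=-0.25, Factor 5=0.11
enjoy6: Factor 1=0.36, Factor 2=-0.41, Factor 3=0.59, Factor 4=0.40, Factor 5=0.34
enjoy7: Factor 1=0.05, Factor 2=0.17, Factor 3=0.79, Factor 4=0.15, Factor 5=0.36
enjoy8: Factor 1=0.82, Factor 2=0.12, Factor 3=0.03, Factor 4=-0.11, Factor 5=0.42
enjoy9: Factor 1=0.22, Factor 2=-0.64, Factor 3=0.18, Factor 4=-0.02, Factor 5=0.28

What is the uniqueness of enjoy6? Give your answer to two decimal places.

h² = 0.36² + (-0.41)² + 0.59² + 0.40² + 0.34² = 0.1296 + 0.1681 + 0.3481 + 0.1600 + 0.1156 = 0.9214
Uniqueness u² = 1 − h² = 1 − 0.9214 = 0.0786

0.08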